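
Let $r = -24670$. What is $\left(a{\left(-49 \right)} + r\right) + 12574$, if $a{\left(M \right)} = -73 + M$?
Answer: $-12218$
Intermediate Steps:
$\left(a{\left(-49 \right)} + r\right) + 12574 = \left(\left(-73 - 49\right) - 24670\right) + 12574 = \left(-122 - 24670\right) + 12574 = -24792 + 12574 = -12218$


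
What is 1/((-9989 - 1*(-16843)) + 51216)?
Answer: 1/58070 ≈ 1.7221e-5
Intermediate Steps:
1/((-9989 - 1*(-16843)) + 51216) = 1/((-9989 + 16843) + 51216) = 1/(6854 + 51216) = 1/58070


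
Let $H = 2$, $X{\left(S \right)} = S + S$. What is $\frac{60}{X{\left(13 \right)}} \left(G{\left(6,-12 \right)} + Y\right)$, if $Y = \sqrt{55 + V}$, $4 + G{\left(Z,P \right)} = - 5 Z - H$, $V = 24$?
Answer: $- \frac{1080}{13} + \frac{30 \sqrt{79}}{13} \approx -62.566$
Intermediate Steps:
$X{\left(S \right)} = 2 S$
$G{\left(Z,P \right)} = -6 - 5 Z$ ($G{\left(Z,P \right)} = -4 - \left(2 + 5 Z\right) = -6 - 5 Z$)
$Y = \sqrt{79}$ ($Y = \sqrt{55 + 24} = \sqrt{79} \approx 8.8882$)
$\frac{60}{X{\left(13 \right)}} \left(G{\left(6,-12 \right)} + Y\right) = \frac{60}{2 \cdot 13} \left(\left(-6 - 30\right) + \sqrt{79}\right) = \frac{60}{26} \left(\left(-6 - 30\right) + \sqrt{79}\right) = 60 \cdot \frac{1}{26} \left(-36 + \sqrt{79}\right) = \frac{30 \left(-36 + \sqrt{79}\right)}{13} = - \frac{1080}{13} + \frac{30 \sqrt{79}}{13}$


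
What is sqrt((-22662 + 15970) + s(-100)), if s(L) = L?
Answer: 2*I*sqrt(1698) ≈ 82.414*I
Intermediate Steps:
sqrt((-22662 + 15970) + s(-100)) = sqrt((-22662 + 15970) - 100) = sqrt(-6692 - 100) = sqrt(-6792) = 2*I*sqrt(1698)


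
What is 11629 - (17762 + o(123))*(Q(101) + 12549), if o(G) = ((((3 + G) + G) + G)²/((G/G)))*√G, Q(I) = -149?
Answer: -220237171 - 1715961600*√123 ≈ -1.9251e+10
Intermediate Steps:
o(G) = √G*(3 + 3*G)² (o(G) = (((3 + 2*G) + G)²/1)*√G = ((3 + 3*G)²*1)*√G = (3 + 3*G)²*√G = √G*(3 + 3*G)²)
11629 - (17762 + o(123))*(Q(101) + 12549) = 11629 - (17762 + 9*√123*(1 + 123)²)*(-149 + 12549) = 11629 - (17762 + 9*√123*124²)*12400 = 11629 - (17762 + 9*√123*15376)*12400 = 11629 - (17762 + 138384*√123)*12400 = 11629 - (220248800 + 1715961600*√123) = 11629 + (-220248800 - 1715961600*√123) = -220237171 - 1715961600*√123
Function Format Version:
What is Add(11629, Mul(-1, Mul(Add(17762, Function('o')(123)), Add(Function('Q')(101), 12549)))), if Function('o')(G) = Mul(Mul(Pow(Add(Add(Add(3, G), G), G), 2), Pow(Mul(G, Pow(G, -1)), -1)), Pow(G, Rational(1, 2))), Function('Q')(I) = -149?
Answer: Add(-220237171, Mul(-1715961600, Pow(123, Rational(1, 2)))) ≈ -1.9251e+10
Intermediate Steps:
Function('o')(G) = Mul(Pow(G, Rational(1, 2)), Pow(Add(3, Mul(3, G)), 2)) (Function('o')(G) = Mul(Mul(Pow(Add(Add(3, Mul(2, G)), G), 2), Pow(1, -1)), Pow(G, Rational(1, 2))) = Mul(Mul(Pow(Add(3, Mul(3, G)), 2), 1), Pow(G, Rational(1, 2))) = Mul(Pow(Add(3, Mul(3, G)), 2), Pow(G, Rational(1, 2))) = Mul(Pow(G, Rational(1, 2)), Pow(Add(3, Mul(3, G)), 2)))
Add(11629, Mul(-1, Mul(Add(17762, Function('o')(123)), Add(Function('Q')(101), 12549)))) = Add(11629, Mul(-1, Mul(Add(17762, Mul(9, Pow(123, Rational(1, 2)), Pow(Add(1, 123), 2))), Add(-149, 12549)))) = Add(11629, Mul(-1, Mul(Add(17762, Mul(9, Pow(123, Rational(1, 2)), Pow(124, 2))), 12400))) = Add(11629, Mul(-1, Mul(Add(17762, Mul(9, Pow(123, Rational(1, 2)), 15376)), 12400))) = Add(11629, Mul(-1, Mul(Add(17762, Mul(138384, Pow(123, Rational(1, 2)))), 12400))) = Add(11629, Mul(-1, Add(220248800, Mul(1715961600, Pow(123, Rational(1, 2)))))) = Add(11629, Add(-220248800, Mul(-1715961600, Pow(123, Rational(1, 2))))) = Add(-220237171, Mul(-1715961600, Pow(123, Rational(1, 2))))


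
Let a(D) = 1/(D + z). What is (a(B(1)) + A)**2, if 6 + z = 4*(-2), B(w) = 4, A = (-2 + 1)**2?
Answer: 81/100 ≈ 0.81000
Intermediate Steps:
A = 1 (A = (-1)**2 = 1)
z = -14 (z = -6 + 4*(-2) = -6 - 8 = -14)
a(D) = 1/(-14 + D) (a(D) = 1/(D - 14) = 1/(-14 + D))
(a(B(1)) + A)**2 = (1/(-14 + 4) + 1)**2 = (1/(-10) + 1)**2 = (-1/10 + 1)**2 = (9/10)**2 = 81/100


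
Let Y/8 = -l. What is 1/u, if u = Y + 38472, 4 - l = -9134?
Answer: -1/34632 ≈ -2.8875e-5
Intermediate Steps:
l = 9138 (l = 4 - 1*(-9134) = 4 + 9134 = 9138)
Y = -73104 (Y = 8*(-1*9138) = 8*(-9138) = -73104)
u = -34632 (u = -73104 + 38472 = -34632)
1/u = 1/(-34632) = -1/34632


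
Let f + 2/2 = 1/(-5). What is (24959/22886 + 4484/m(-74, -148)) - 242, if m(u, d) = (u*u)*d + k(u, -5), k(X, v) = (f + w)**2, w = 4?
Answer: -27927664701853/115923334386 ≈ -240.92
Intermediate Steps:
f = -6/5 (f = -1 + 1/(-5) = -1 - 1/5 = -6/5 ≈ -1.2000)
k(X, v) = 196/25 (k(X, v) = (-6/5 + 4)**2 = (14/5)**2 = 196/25)
m(u, d) = 196/25 + d*u**2 (m(u, d) = (u*u)*d + 196/25 = u**2*d + 196/25 = d*u**2 + 196/25 = 196/25 + d*u**2)
(24959/22886 + 4484/m(-74, -148)) - 242 = (24959/22886 + 4484/(196/25 - 148*(-74)**2)) - 242 = (24959*(1/22886) + 4484/(196/25 - 148*5476)) - 242 = (24959/22886 + 4484/(196/25 - 810448)) - 242 = (24959/22886 + 4484/(-20261004/25)) - 242 = (24959/22886 + 4484*(-25/20261004)) - 242 = (24959/22886 - 28025/5065251) - 242 = 125782219559/115923334386 - 242 = -27927664701853/115923334386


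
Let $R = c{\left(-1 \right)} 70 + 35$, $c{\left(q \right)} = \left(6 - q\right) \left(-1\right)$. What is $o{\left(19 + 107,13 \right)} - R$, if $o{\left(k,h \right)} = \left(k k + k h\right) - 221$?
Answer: $17748$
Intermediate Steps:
$o{\left(k,h \right)} = -221 + k^{2} + h k$ ($o{\left(k,h \right)} = \left(k^{2} + h k\right) - 221 = -221 + k^{2} + h k$)
$c{\left(q \right)} = -6 + q$
$R = -455$ ($R = \left(-6 - 1\right) 70 + 35 = \left(-7\right) 70 + 35 = -490 + 35 = -455$)
$o{\left(19 + 107,13 \right)} - R = \left(-221 + \left(19 + 107\right)^{2} + 13 \left(19 + 107\right)\right) - -455 = \left(-221 + 126^{2} + 13 \cdot 126\right) + 455 = \left(-221 + 15876 + 1638\right) + 455 = 17293 + 455 = 17748$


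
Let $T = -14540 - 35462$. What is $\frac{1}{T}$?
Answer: $- \frac{1}{50002} \approx -1.9999 \cdot 10^{-5}$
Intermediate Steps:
$T = -50002$ ($T = -14540 - 35462 = -50002$)
$\frac{1}{T} = \frac{1}{-50002} = - \frac{1}{50002}$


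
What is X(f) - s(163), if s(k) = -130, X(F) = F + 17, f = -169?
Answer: -22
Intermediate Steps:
X(F) = 17 + F
X(f) - s(163) = (17 - 169) - 1*(-130) = -152 + 130 = -22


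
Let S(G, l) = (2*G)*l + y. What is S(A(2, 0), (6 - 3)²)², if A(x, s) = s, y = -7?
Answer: 49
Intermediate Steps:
S(G, l) = -7 + 2*G*l (S(G, l) = (2*G)*l - 7 = 2*G*l - 7 = -7 + 2*G*l)
S(A(2, 0), (6 - 3)²)² = (-7 + 2*0*(6 - 3)²)² = (-7 + 2*0*3²)² = (-7 + 2*0*9)² = (-7 + 0)² = (-7)² = 49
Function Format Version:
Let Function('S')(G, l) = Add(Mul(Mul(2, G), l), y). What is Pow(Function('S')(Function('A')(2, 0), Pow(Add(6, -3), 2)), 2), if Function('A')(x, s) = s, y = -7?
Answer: 49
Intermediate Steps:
Function('S')(G, l) = Add(-7, Mul(2, G, l)) (Function('S')(G, l) = Add(Mul(Mul(2, G), l), -7) = Add(Mul(2, G, l), -7) = Add(-7, Mul(2, G, l)))
Pow(Function('S')(Function('A')(2, 0), Pow(Add(6, -3), 2)), 2) = Pow(Add(-7, Mul(2, 0, Pow(Add(6, -3), 2))), 2) = Pow(Add(-7, Mul(2, 0, Pow(3, 2))), 2) = Pow(Add(-7, Mul(2, 0, 9)), 2) = Pow(Add(-7, 0), 2) = Pow(-7, 2) = 49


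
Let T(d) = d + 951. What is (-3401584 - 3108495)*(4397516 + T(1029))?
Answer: -28641066520184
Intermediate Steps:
T(d) = 951 + d
(-3401584 - 3108495)*(4397516 + T(1029)) = (-3401584 - 3108495)*(4397516 + (951 + 1029)) = -6510079*(4397516 + 1980) = -6510079*4399496 = -28641066520184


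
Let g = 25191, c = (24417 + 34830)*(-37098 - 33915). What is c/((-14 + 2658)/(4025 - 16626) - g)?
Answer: 1828147522959/10946015 ≈ 1.6702e+5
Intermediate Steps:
c = -4207307211 (c = 59247*(-71013) = -4207307211)
c/((-14 + 2658)/(4025 - 16626) - g) = -4207307211/((-14 + 2658)/(4025 - 16626) - 1*25191) = -4207307211/(2644/(-12601) - 25191) = -4207307211/(2644*(-1/12601) - 25191) = -4207307211/(-2644/12601 - 25191) = -4207307211/(-317434435/12601) = -4207307211*(-12601/317434435) = 1828147522959/10946015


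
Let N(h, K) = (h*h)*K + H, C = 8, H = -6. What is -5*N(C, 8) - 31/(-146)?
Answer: -369349/146 ≈ -2529.8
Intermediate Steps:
N(h, K) = -6 + K*h² (N(h, K) = (h*h)*K - 6 = h²*K - 6 = K*h² - 6 = -6 + K*h²)
-5*N(C, 8) - 31/(-146) = -5*(-6 + 8*8²) - 31/(-146) = -5*(-6 + 8*64) - 31*(-1/146) = -5*(-6 + 512) + 31/146 = -5*506 + 31/146 = -2530 + 31/146 = -369349/146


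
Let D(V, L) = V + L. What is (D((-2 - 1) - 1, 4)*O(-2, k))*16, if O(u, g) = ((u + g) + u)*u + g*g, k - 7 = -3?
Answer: 0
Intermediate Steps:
k = 4 (k = 7 - 3 = 4)
O(u, g) = g² + u*(g + 2*u) (O(u, g) = ((g + u) + u)*u + g² = (g + 2*u)*u + g² = u*(g + 2*u) + g² = g² + u*(g + 2*u))
D(V, L) = L + V
(D((-2 - 1) - 1, 4)*O(-2, k))*16 = ((4 + ((-2 - 1) - 1))*(4² + 2*(-2)² + 4*(-2)))*16 = ((4 + (-3 - 1))*(16 + 2*4 - 8))*16 = ((4 - 4)*(16 + 8 - 8))*16 = (0*16)*16 = 0*16 = 0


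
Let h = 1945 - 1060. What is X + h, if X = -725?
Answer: 160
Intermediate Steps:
h = 885
X + h = -725 + 885 = 160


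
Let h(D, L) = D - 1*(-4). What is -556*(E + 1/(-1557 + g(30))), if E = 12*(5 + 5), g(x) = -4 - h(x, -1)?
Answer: -106417844/1595 ≈ -66720.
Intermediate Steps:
h(D, L) = 4 + D (h(D, L) = D + 4 = 4 + D)
g(x) = -8 - x (g(x) = -4 - (4 + x) = -4 + (-4 - x) = -8 - x)
E = 120 (E = 12*10 = 120)
-556*(E + 1/(-1557 + g(30))) = -556*(120 + 1/(-1557 + (-8 - 1*30))) = -556*(120 + 1/(-1557 + (-8 - 30))) = -556*(120 + 1/(-1557 - 38)) = -556*(120 + 1/(-1595)) = -556*(120 - 1/1595) = -556*191399/1595 = -106417844/1595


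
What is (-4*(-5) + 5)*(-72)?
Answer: -1800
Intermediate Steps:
(-4*(-5) + 5)*(-72) = (20 + 5)*(-72) = 25*(-72) = -1800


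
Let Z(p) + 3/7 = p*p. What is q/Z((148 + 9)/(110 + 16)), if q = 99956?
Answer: 1586901456/17845 ≈ 88927.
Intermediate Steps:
Z(p) = -3/7 + p² (Z(p) = -3/7 + p*p = -3/7 + p²)
q/Z((148 + 9)/(110 + 16)) = 99956/(-3/7 + ((148 + 9)/(110 + 16))²) = 99956/(-3/7 + (157/126)²) = 99956/(-3/7 + 24649/15876) = 99956/(17845/15876) = 99956*(15876/17845) = 1586901456/17845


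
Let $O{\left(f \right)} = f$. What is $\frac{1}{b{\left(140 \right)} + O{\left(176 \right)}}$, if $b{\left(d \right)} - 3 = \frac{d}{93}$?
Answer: $\frac{93}{16787} \approx 0.00554$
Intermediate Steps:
$b{\left(d \right)} = 3 + \frac{d}{93}$
$\frac{1}{b{\left(140 \right)} + O{\left(176 \right)}} = \frac{1}{\left(3 + \frac{1}{93} \cdot 140\right) + 176} = \frac{1}{\left(3 + \frac{140}{93}\right) + 176} = \frac{1}{\frac{419}{93} + 176} = \frac{1}{\frac{16787}{93}} = \frac{93}{16787}$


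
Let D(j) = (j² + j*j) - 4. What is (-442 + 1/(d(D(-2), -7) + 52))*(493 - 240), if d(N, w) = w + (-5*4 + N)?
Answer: -3242701/29 ≈ -1.1182e+5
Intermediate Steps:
D(j) = -4 + 2*j² (D(j) = (j² + j²) - 4 = 2*j² - 4 = -4 + 2*j²)
d(N, w) = -20 + N + w (d(N, w) = w + (-20 + N) = -20 + N + w)
(-442 + 1/(d(D(-2), -7) + 52))*(493 - 240) = (-442 + 1/((-20 + (-4 + 2*(-2)²) - 7) + 52))*(493 - 240) = (-442 + 1/((-20 + (-4 + 2*4) - 7) + 52))*253 = (-442 + 1/((-20 + (-4 + 8) - 7) + 52))*253 = (-442 + 1/((-20 + 4 - 7) + 52))*253 = (-442 + 1/(-23 + 52))*253 = (-442 + 1/29)*253 = -12817/29*253 = -3242701/29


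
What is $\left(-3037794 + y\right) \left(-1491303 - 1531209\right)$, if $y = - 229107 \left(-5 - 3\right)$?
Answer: $3641939564256$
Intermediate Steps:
$y = 1832856$ ($y = - 229107 \left(-5 - 3\right) = \left(-229107\right) \left(-8\right) = 1832856$)
$\left(-3037794 + y\right) \left(-1491303 - 1531209\right) = \left(-3037794 + 1832856\right) \left(-1491303 - 1531209\right) = \left(-1204938\right) \left(-3022512\right) = 3641939564256$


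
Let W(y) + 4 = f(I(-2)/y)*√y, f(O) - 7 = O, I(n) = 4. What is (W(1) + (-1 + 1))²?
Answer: 49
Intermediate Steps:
f(O) = 7 + O
W(y) = -4 + √y*(7 + 4/y) (W(y) = -4 + (7 + 4/y)*√y = -4 + √y*(7 + 4/y))
(W(1) + (-1 + 1))² = ((-4 + 4/√1 + 7*√1) + (-1 + 1))² = ((-4 + 4*1 + 7*1) + 0)² = ((-4 + 4 + 7) + 0)² = (7 + 0)² = 7² = 49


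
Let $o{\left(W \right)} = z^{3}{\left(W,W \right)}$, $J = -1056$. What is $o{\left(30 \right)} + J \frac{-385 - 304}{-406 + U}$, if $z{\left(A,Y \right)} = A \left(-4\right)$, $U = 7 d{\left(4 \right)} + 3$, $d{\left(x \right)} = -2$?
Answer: $- \frac{240434528}{139} \approx -1.7297 \cdot 10^{6}$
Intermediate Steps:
$U = -11$ ($U = 7 \left(-2\right) + 3 = -14 + 3 = -11$)
$z{\left(A,Y \right)} = - 4 A$
$o{\left(W \right)} = - 64 W^{3}$ ($o{\left(W \right)} = \left(- 4 W\right)^{3} = - 64 W^{3}$)
$o{\left(30 \right)} + J \frac{-385 - 304}{-406 + U} = - 64 \cdot 30^{3} - 1056 \frac{-385 - 304}{-406 - 11} = \left(-64\right) 27000 - 1056 \left(- \frac{689}{-417}\right) = -1728000 - 1056 \left(\left(-689\right) \left(- \frac{1}{417}\right)\right) = -1728000 - \frac{242528}{139} = - \frac{240434528}{139}$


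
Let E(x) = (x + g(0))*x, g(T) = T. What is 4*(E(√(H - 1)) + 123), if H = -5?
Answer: 468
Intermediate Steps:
E(x) = x² (E(x) = (x + 0)*x = x*x = x²)
4*(E(√(H - 1)) + 123) = 4*((√(-5 - 1))² + 123) = 4*((√(-6))² + 123) = 4*((I*√6)² + 123) = 4*(-6 + 123) = 4*117 = 468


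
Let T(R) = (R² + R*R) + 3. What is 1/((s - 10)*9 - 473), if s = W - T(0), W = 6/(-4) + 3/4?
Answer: -4/2387 ≈ -0.0016757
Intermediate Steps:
T(R) = 3 + 2*R² (T(R) = (R² + R²) + 3 = 2*R² + 3 = 3 + 2*R²)
W = -¾ (W = 6*(-¼) + 3*(¼) = -3/2 + ¾ = -¾ ≈ -0.75000)
s = -15/4 (s = -¾ - (3 + 2*0²) = -¾ - (3 + 2*0) = -¾ - (3 + 0) = -¾ - 1*3 = -¾ - 3 = -15/4 ≈ -3.7500)
1/((s - 10)*9 - 473) = 1/((-15/4 - 10)*9 - 473) = 1/(-55/4*9 - 473) = 1/(-495/4 - 473) = 1/(-2387/4) = -4/2387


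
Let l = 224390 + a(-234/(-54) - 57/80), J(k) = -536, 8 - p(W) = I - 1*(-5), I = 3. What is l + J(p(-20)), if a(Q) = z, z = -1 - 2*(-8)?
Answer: 223869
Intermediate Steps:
p(W) = 0 (p(W) = 8 - (3 - 1*(-5)) = 8 - (3 + 5) = 8 - 1*8 = 8 - 8 = 0)
z = 15 (z = -1 + 16 = 15)
a(Q) = 15
l = 224405 (l = 224390 + 15 = 224405)
l + J(p(-20)) = 224405 - 536 = 223869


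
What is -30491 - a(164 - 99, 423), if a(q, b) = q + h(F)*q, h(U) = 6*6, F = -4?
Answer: -32896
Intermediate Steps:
h(U) = 36
a(q, b) = 37*q (a(q, b) = q + 36*q = 37*q)
-30491 - a(164 - 99, 423) = -30491 - 37*(164 - 99) = -30491 - 37*65 = -30491 - 1*2405 = -30491 - 2405 = -32896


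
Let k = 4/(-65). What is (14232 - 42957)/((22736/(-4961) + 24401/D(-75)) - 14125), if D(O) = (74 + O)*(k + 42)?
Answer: 388467880350/198952511551 ≈ 1.9526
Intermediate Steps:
k = -4/65 (k = 4*(-1/65) = -4/65 ≈ -0.061538)
D(O) = 201724/65 + 2726*O/65 (D(O) = (74 + O)*(-4/65 + 42) = (74 + O)*(2726/65) = 201724/65 + 2726*O/65)
(14232 - 42957)/((22736/(-4961) + 24401/D(-75)) - 14125) = (14232 - 42957)/((22736/(-4961) + 24401/(201724/65 + (2726/65)*(-75))) - 14125) = -28725/((22736*(-1/4961) + 24401/(201724/65 - 40890/13)) - 14125) = -28725/((-22736/4961 + 24401/(-2726/65)) - 14125) = -28725/((-22736/4961 + 24401*(-65/2726)) - 14125) = -28725/((-22736/4961 - 1586065/2726) - 14125) = -28725/(-7930446801/13523686 - 14125) = -28725/(-198952511551/13523686) = -28725*(-13523686/198952511551) = 388467880350/198952511551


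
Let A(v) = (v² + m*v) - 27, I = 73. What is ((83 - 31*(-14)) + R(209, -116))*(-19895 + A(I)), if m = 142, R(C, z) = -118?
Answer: -1686573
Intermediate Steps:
A(v) = -27 + v² + 142*v (A(v) = (v² + 142*v) - 27 = -27 + v² + 142*v)
((83 - 31*(-14)) + R(209, -116))*(-19895 + A(I)) = ((83 - 31*(-14)) - 118)*(-19895 + (-27 + 73² + 142*73)) = ((83 + 434) - 118)*(-19895 + (-27 + 5329 + 10366)) = (517 - 118)*(-19895 + 15668) = 399*(-4227) = -1686573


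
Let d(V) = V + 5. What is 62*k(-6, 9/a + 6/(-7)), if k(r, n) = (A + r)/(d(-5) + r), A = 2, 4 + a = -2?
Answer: 124/3 ≈ 41.333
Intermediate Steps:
a = -6 (a = -4 - 2 = -6)
d(V) = 5 + V
k(r, n) = (2 + r)/r (k(r, n) = (2 + r)/((5 - 5) + r) = (2 + r)/(0 + r) = (2 + r)/r)
62*k(-6, 9/a + 6/(-7)) = 62*((2 - 6)/(-6)) = 62*(-⅙*(-4)) = 62*(⅔) = 124/3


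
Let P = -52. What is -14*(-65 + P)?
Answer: 1638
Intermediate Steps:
-14*(-65 + P) = -14*(-65 - 52) = -14*(-117) = 1638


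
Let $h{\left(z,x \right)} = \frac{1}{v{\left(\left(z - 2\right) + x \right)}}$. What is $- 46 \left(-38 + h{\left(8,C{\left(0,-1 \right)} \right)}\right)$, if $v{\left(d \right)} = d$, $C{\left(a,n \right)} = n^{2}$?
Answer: $\frac{12190}{7} \approx 1741.4$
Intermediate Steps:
$h{\left(z,x \right)} = \frac{1}{-2 + x + z}$ ($h{\left(z,x \right)} = \frac{1}{\left(z - 2\right) + x} = \frac{1}{\left(-2 + z\right) + x} = \frac{1}{-2 + x + z}$)
$- 46 \left(-38 + h{\left(8,C{\left(0,-1 \right)} \right)}\right) = - 46 \left(-38 + \frac{1}{-2 + \left(-1\right)^{2} + 8}\right) = - 46 \left(-38 + \frac{1}{-2 + 1 + 8}\right) = - 46 \left(-38 + \frac{1}{7}\right) = \left(-46\right) \left(- \frac{265}{7}\right) = \frac{12190}{7}$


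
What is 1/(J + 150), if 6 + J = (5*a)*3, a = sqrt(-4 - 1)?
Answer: 16/2429 - 5*I*sqrt(5)/7287 ≈ 0.0065871 - 0.0015343*I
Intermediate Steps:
a = I*sqrt(5) (a = sqrt(-5) = I*sqrt(5) ≈ 2.2361*I)
J = -6 + 15*I*sqrt(5) (J = -6 + (5*(I*sqrt(5)))*3 = -6 + (5*I*sqrt(5))*3 = -6 + 15*I*sqrt(5) ≈ -6.0 + 33.541*I)
1/(J + 150) = 1/((-6 + 15*I*sqrt(5)) + 150) = 1/(144 + 15*I*sqrt(5))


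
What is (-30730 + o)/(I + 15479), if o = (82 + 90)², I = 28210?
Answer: -382/14563 ≈ -0.026231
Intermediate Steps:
o = 29584 (o = 172² = 29584)
(-30730 + o)/(I + 15479) = (-30730 + 29584)/(28210 + 15479) = -1146/43689 = -1146*1/43689 = -382/14563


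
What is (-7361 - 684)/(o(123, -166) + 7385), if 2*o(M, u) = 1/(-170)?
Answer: -2735300/2510899 ≈ -1.0894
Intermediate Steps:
o(M, u) = -1/340 (o(M, u) = (½)/(-170) = (½)*(-1/170) = -1/340)
(-7361 - 684)/(o(123, -166) + 7385) = (-7361 - 684)/(-1/340 + 7385) = -8045/2510899/340 = -8045*340/2510899 = -2735300/2510899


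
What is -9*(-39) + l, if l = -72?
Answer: 279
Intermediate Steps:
-9*(-39) + l = -9*(-39) - 72 = 351 - 72 = 279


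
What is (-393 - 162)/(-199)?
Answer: 555/199 ≈ 2.7889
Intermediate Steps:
(-393 - 162)/(-199) = -1/199*(-555) = 555/199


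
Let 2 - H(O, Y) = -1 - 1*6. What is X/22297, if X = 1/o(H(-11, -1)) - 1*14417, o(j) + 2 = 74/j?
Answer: -807343/1248632 ≈ -0.64658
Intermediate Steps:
H(O, Y) = 9 (H(O, Y) = 2 - (-1 - 1*6) = 2 - (-1 - 6) = 2 - 1*(-7) = 2 + 7 = 9)
o(j) = -2 + 74/j
X = -807343/56 (X = 1/(-2 + 74/9) - 1*14417 = 1/(-2 + 74*(⅑)) - 14417 = 1/(-2 + 74/9) - 14417 = 1/(56/9) - 14417 = 9/56 - 14417 = -807343/56 ≈ -14417.)
X/22297 = -807343/56/22297 = -807343/56*1/22297 = -807343/1248632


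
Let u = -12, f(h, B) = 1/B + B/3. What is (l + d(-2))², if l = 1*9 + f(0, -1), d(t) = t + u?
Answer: 361/9 ≈ 40.111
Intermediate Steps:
f(h, B) = 1/B + B/3 (f(h, B) = 1/B + B*(⅓) = 1/B + B/3)
d(t) = -12 + t (d(t) = t - 12 = -12 + t)
l = 23/3 (l = 1*9 + (1/(-1) + (⅓)*(-1)) = 9 + (-1 - ⅓) = 9 - 4/3 = 23/3 ≈ 7.6667)
(l + d(-2))² = (23/3 + (-12 - 2))² = (23/3 - 14)² = (-19/3)² = 361/9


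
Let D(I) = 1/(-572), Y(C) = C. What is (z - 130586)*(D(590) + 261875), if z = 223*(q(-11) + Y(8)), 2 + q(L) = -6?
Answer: -9780401637207/286 ≈ -3.4197e+10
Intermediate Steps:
q(L) = -8 (q(L) = -2 - 6 = -8)
D(I) = -1/572
z = 0 (z = 223*(-8 + 8) = 223*0 = 0)
(z - 130586)*(D(590) + 261875) = (0 - 130586)*(-1/572 + 261875) = -130586*149792499/572 = -9780401637207/286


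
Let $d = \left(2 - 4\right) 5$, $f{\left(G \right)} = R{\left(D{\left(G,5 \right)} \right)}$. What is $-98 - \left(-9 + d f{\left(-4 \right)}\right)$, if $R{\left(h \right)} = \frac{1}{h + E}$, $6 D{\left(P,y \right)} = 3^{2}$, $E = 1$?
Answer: $-85$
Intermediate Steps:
$D{\left(P,y \right)} = \frac{3}{2}$ ($D{\left(P,y \right)} = \frac{3^{2}}{6} = \frac{1}{6} \cdot 9 = \frac{3}{2}$)
$R{\left(h \right)} = \frac{1}{1 + h}$ ($R{\left(h \right)} = \frac{1}{h + 1} = \frac{1}{1 + h}$)
$f{\left(G \right)} = \frac{2}{5}$ ($f{\left(G \right)} = \frac{1}{1 + \frac{3}{2}} = \frac{1}{\frac{5}{2}} = \frac{2}{5}$)
$d = -10$ ($d = \left(-2\right) 5 = -10$)
$-98 - \left(-9 + d f{\left(-4 \right)}\right) = -98 - \left(-9 - 4\right) = -98 - -13 = -98 + 13 = -85$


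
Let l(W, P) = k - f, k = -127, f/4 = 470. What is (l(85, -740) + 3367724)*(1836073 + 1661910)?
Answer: 11773220848811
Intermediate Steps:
f = 1880 (f = 4*470 = 1880)
l(W, P) = -2007 (l(W, P) = -127 - 1*1880 = -127 - 1880 = -2007)
(l(85, -740) + 3367724)*(1836073 + 1661910) = (-2007 + 3367724)*(1836073 + 1661910) = 3365717*3497983 = 11773220848811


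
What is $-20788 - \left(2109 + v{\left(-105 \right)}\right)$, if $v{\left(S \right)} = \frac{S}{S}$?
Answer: $-22898$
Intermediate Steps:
$v{\left(S \right)} = 1$
$-20788 - \left(2109 + v{\left(-105 \right)}\right) = -20788 - 2110 = -22898$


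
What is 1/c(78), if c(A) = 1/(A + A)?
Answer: 156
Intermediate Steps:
c(A) = 1/(2*A)
1/c(78) = 1/((1/2)/78) = 1/((1/2)*(1/78)) = 1/(1/156) = 156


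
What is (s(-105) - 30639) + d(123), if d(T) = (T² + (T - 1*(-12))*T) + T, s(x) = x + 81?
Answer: 1194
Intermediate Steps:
s(x) = 81 + x
d(T) = T + T² + T*(12 + T) (d(T) = (T² + (T + 12)*T) + T = (T² + (12 + T)*T) + T = (T² + T*(12 + T)) + T = T + T² + T*(12 + T))
(s(-105) - 30639) + d(123) = ((81 - 105) - 30639) + 123*(13 + 2*123) = (-24 - 30639) + 123*(13 + 246) = -30663 + 123*259 = -30663 + 31857 = 1194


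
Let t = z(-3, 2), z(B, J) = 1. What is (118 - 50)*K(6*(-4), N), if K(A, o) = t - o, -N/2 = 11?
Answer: 1564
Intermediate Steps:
t = 1
N = -22 (N = -2*11 = -22)
K(A, o) = 1 - o
(118 - 50)*K(6*(-4), N) = (118 - 50)*(1 - 1*(-22)) = 68*(1 + 22) = 68*23 = 1564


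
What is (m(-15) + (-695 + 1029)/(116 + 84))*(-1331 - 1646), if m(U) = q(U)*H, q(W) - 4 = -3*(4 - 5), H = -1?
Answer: 1586741/100 ≈ 15867.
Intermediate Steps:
q(W) = 7 (q(W) = 4 - 3*(4 - 5) = 4 - 3*(-1) = 4 + 3 = 7)
m(U) = -7 (m(U) = 7*(-1) = -7)
(m(-15) + (-695 + 1029)/(116 + 84))*(-1331 - 1646) = (-7 + (-695 + 1029)/(116 + 84))*(-1331 - 1646) = (-7 + 334/200)*(-2977) = (-7 + 334*(1/200))*(-2977) = (-7 + 167/100)*(-2977) = -533/100*(-2977) = 1586741/100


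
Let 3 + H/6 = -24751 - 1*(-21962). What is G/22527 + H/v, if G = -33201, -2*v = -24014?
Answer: -86224079/30053521 ≈ -2.8690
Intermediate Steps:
v = 12007 (v = -1/2*(-24014) = 12007)
H = -16752 (H = -18 + 6*(-24751 - 1*(-21962)) = -18 + 6*(-24751 + 21962) = -18 + 6*(-2789) = -18 - 16734 = -16752)
G/22527 + H/v = -33201/22527 - 16752/12007 = -33201*1/22527 - 16752*1/12007 = -3689/2503 - 16752/12007 = -86224079/30053521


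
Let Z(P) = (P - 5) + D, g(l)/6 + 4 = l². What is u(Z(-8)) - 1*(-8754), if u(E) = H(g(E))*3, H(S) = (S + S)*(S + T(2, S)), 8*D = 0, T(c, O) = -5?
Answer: 5859654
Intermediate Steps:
g(l) = -24 + 6*l²
D = 0 (D = (⅛)*0 = 0)
H(S) = 2*S*(-5 + S) (H(S) = (S + S)*(S - 5) = (2*S)*(-5 + S) = 2*S*(-5 + S))
Z(P) = -5 + P (Z(P) = (P - 5) + 0 = (-5 + P) + 0 = -5 + P)
u(E) = 6*(-29 + 6*E²)*(-24 + 6*E²) (u(E) = (2*(-24 + 6*E²)*(-5 + (-24 + 6*E²)))*3 = (2*(-24 + 6*E²)*(-29 + 6*E²))*3 = (2*(-29 + 6*E²)*(-24 + 6*E²))*3 = 6*(-29 + 6*E²)*(-24 + 6*E²))
u(Z(-8)) - 1*(-8754) = (4176 - 1908*(-5 - 8)² + 216*(-5 - 8)⁴) - 1*(-8754) = (4176 - 1908*(-13)² + 216*(-13)⁴) + 8754 = (4176 - 1908*169 + 216*28561) + 8754 = (4176 - 322452 + 6169176) + 8754 = 5850900 + 8754 = 5859654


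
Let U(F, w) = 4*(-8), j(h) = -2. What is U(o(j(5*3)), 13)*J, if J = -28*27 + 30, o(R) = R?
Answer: 23232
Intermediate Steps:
U(F, w) = -32
J = -726 (J = -756 + 30 = -726)
U(o(j(5*3)), 13)*J = -32*(-726) = 23232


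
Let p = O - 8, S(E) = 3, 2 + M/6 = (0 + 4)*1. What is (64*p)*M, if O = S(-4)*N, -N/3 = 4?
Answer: -33792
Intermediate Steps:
M = 12 (M = -12 + 6*((0 + 4)*1) = -12 + 6*(4*1) = -12 + 6*4 = -12 + 24 = 12)
N = -12 (N = -3*4 = -12)
O = -36 (O = 3*(-12) = -36)
p = -44 (p = -36 - 8 = -44)
(64*p)*M = (64*(-44))*12 = -2816*12 = -33792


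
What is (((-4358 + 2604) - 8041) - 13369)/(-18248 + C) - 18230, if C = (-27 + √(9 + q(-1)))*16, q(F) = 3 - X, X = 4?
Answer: -198773434795/10904386 + 11582*√2/5452193 ≈ -18229.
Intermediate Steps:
q(F) = -1 (q(F) = 3 - 1*4 = 3 - 4 = -1)
C = -432 + 32*√2 (C = (-27 + √(9 - 1))*16 = (-27 + √8)*16 = (-27 + 2*√2)*16 = -432 + 32*√2 ≈ -386.75)
(((-4358 + 2604) - 8041) - 13369)/(-18248 + C) - 18230 = (((-4358 + 2604) - 8041) - 13369)/(-18248 + (-432 + 32*√2)) - 18230 = ((-1754 - 8041) - 13369)/(-18680 + 32*√2) - 18230 = (-9795 - 13369)/(-18680 + 32*√2) - 18230 = -23164/(-18680 + 32*√2) - 18230 = -18230 - 23164/(-18680 + 32*√2)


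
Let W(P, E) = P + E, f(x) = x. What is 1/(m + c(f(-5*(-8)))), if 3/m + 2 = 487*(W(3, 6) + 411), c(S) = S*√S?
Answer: -613614/2677490780415991 + 3346863475520*√10/2677490780415991 ≈ 0.0039528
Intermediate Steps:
W(P, E) = E + P
c(S) = S^(3/2)
m = 3/204538 (m = 3/(-2 + 487*((6 + 3) + 411)) = 3/(-2 + 487*(9 + 411)) = 3/(-2 + 487*420) = 3/(-2 + 204540) = 3/204538 ≈ 1.4667e-5)
1/(m + c(f(-5*(-8)))) = 1/(3/204538 + (-5*(-8))^(3/2)) = 1/(3/204538 + 40^(3/2)) = 1/(3/204538 + 80*√10)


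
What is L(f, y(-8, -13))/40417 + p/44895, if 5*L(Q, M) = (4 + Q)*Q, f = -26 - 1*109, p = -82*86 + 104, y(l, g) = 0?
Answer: -40674567/604840405 ≈ -0.067248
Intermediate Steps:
p = -6948 (p = -7052 + 104 = -6948)
f = -135 (f = -26 - 109 = -135)
L(Q, M) = Q*(4 + Q)/5 (L(Q, M) = ((4 + Q)*Q)/5 = (Q*(4 + Q))/5 = Q*(4 + Q)/5)
L(f, y(-8, -13))/40417 + p/44895 = ((⅕)*(-135)*(4 - 135))/40417 - 6948/44895 = ((⅕)*(-135)*(-131))*(1/40417) - 6948*1/44895 = 3537*(1/40417) - 2316/14965 = 3537/40417 - 2316/14965 = -40674567/604840405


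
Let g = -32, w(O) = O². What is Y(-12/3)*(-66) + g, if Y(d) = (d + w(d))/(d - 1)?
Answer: 632/5 ≈ 126.40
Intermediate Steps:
Y(d) = (d + d²)/(-1 + d) (Y(d) = (d + d²)/(d - 1) = (d + d²)/(-1 + d))
Y(-12/3)*(-66) + g = ((-12/3)*(1 - 12/3)/(-1 - 12/3))*(-66) - 32 = ((-12*⅓)*(1 - 12*⅓)/(-1 - 12*⅓))*(-66) - 32 = -4*(1 - 4)/(-1 - 4)*(-66) - 32 = -4*(-3)/(-5)*(-66) - 32 = -4*(-⅕)*(-3)*(-66) - 32 = -12/5*(-66) - 32 = 792/5 - 32 = 632/5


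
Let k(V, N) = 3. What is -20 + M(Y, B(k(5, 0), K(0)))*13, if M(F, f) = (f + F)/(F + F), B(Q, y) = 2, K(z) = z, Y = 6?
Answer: -34/3 ≈ -11.333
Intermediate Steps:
M(F, f) = (F + f)/(2*F) (M(F, f) = (F + f)/((2*F)) = (F + f)*(1/(2*F)) = (F + f)/(2*F))
-20 + M(Y, B(k(5, 0), K(0)))*13 = -20 + ((½)*(6 + 2)/6)*13 = -20 + ((½)*(⅙)*8)*13 = -20 + (⅔)*13 = -20 + 26/3 = -34/3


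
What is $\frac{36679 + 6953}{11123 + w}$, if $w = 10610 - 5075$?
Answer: $\frac{21816}{8329} \approx 2.6193$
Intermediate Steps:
$w = 5535$
$\frac{36679 + 6953}{11123 + w} = \frac{36679 + 6953}{11123 + 5535} = \frac{43632}{16658} = 43632 \cdot \frac{1}{16658} = \frac{21816}{8329}$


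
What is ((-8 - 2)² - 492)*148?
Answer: -58016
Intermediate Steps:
((-8 - 2)² - 492)*148 = ((-10)² - 492)*148 = (100 - 492)*148 = -392*148 = -58016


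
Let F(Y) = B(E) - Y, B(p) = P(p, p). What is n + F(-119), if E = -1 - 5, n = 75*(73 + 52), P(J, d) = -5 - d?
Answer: 9495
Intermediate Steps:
n = 9375 (n = 75*125 = 9375)
E = -6
B(p) = -5 - p
F(Y) = 1 - Y (F(Y) = (-5 - 1*(-6)) - Y = (-5 + 6) - Y = 1 - Y)
n + F(-119) = 9375 + (1 - 1*(-119)) = 9375 + (1 + 119) = 9375 + 120 = 9495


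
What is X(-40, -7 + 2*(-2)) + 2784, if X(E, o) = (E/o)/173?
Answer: 5297992/1903 ≈ 2784.0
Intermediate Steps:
X(E, o) = E/(173*o) (X(E, o) = (E/o)*(1/173) = E/(173*o))
X(-40, -7 + 2*(-2)) + 2784 = (1/173)*(-40)/(-7 + 2*(-2)) + 2784 = (1/173)*(-40)/(-7 - 4) + 2784 = (1/173)*(-40)/(-11) + 2784 = (1/173)*(-40)*(-1/11) + 2784 = 40/1903 + 2784 = 5297992/1903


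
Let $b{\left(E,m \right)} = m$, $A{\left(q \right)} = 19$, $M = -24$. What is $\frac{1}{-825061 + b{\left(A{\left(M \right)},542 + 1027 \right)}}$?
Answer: $- \frac{1}{823492} \approx -1.2143 \cdot 10^{-6}$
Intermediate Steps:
$\frac{1}{-825061 + b{\left(A{\left(M \right)},542 + 1027 \right)}} = \frac{1}{-825061 + \left(542 + 1027\right)} = \frac{1}{-825061 + 1569} = \frac{1}{-823492} = - \frac{1}{823492}$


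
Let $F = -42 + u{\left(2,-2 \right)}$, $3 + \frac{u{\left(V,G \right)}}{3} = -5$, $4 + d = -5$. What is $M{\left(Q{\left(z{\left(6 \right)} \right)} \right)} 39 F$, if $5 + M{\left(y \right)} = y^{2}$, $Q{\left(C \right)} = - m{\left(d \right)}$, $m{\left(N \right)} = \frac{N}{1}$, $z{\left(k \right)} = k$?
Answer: $-195624$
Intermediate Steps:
$d = -9$ ($d = -4 - 5 = -9$)
$u{\left(V,G \right)} = -24$ ($u{\left(V,G \right)} = -9 + 3 \left(-5\right) = -9 - 15 = -24$)
$m{\left(N \right)} = N$ ($m{\left(N \right)} = N 1 = N$)
$F = -66$ ($F = -42 - 24 = -66$)
$Q{\left(C \right)} = 9$ ($Q{\left(C \right)} = \left(-1\right) \left(-9\right) = 9$)
$M{\left(y \right)} = -5 + y^{2}$
$M{\left(Q{\left(z{\left(6 \right)} \right)} \right)} 39 F = \left(-5 + 9^{2}\right) 39 \left(-66\right) = \left(-5 + 81\right) 39 \left(-66\right) = 76 \cdot 39 \left(-66\right) = 2964 \left(-66\right) = -195624$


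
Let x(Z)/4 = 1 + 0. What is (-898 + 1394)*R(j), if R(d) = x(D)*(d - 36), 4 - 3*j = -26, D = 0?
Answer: -51584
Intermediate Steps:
x(Z) = 4 (x(Z) = 4*(1 + 0) = 4*1 = 4)
j = 10 (j = 4/3 - ⅓*(-26) = 4/3 + 26/3 = 10)
R(d) = -144 + 4*d (R(d) = 4*(d - 36) = 4*(-36 + d) = -144 + 4*d)
(-898 + 1394)*R(j) = (-898 + 1394)*(-144 + 4*10) = 496*(-144 + 40) = 496*(-104) = -51584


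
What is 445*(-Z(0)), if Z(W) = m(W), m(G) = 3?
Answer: -1335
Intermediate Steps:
Z(W) = 3
445*(-Z(0)) = 445*(-1*3) = 445*(-3) = -1335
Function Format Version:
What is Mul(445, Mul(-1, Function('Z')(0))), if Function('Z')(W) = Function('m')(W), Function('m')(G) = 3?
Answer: -1335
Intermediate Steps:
Function('Z')(W) = 3
Mul(445, Mul(-1, Function('Z')(0))) = Mul(445, Mul(-1, 3)) = Mul(445, -3) = -1335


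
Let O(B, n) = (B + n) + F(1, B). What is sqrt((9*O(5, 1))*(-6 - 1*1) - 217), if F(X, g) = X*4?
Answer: 11*I*sqrt(7) ≈ 29.103*I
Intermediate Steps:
F(X, g) = 4*X
O(B, n) = 4 + B + n (O(B, n) = (B + n) + 4*1 = (B + n) + 4 = 4 + B + n)
sqrt((9*O(5, 1))*(-6 - 1*1) - 217) = sqrt((9*(4 + 5 + 1))*(-6 - 1*1) - 217) = sqrt((9*10)*(-6 - 1) - 217) = sqrt(90*(-7) - 217) = sqrt(-630 - 217) = sqrt(-847) = 11*I*sqrt(7)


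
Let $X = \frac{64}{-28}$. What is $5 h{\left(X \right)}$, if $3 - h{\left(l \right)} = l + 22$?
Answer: $- \frac{585}{7} \approx -83.571$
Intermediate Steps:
$X = - \frac{16}{7}$ ($X = 64 \left(- \frac{1}{28}\right) = - \frac{16}{7} \approx -2.2857$)
$h{\left(l \right)} = -19 - l$ ($h{\left(l \right)} = 3 - \left(l + 22\right) = 3 - \left(22 + l\right) = -19 - l$)
$5 h{\left(X \right)} = 5 \left(-19 - - \frac{16}{7}\right) = 5 \left(-19 + \frac{16}{7}\right) = 5 \left(- \frac{117}{7}\right) = - \frac{585}{7}$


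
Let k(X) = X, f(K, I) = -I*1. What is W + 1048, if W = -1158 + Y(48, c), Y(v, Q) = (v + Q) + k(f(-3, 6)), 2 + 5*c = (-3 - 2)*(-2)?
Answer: -332/5 ≈ -66.400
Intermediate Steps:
f(K, I) = -I
c = 8/5 (c = -⅖ + ((-3 - 2)*(-2))/5 = -⅖ + (-5*(-2))/5 = -⅖ + (⅕)*10 = -⅖ + 2 = 8/5 ≈ 1.6000)
Y(v, Q) = -6 + Q + v (Y(v, Q) = (v + Q) - 1*6 = (Q + v) - 6 = -6 + Q + v)
W = -5572/5 (W = -1158 + (-6 + 8/5 + 48) = -1158 + 218/5 = -5572/5 ≈ -1114.4)
W + 1048 = -5572/5 + 1048 = -332/5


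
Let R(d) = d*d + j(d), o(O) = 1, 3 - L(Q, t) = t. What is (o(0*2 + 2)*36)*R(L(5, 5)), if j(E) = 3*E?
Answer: -72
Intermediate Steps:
L(Q, t) = 3 - t
R(d) = d² + 3*d (R(d) = d*d + 3*d = d² + 3*d)
(o(0*2 + 2)*36)*R(L(5, 5)) = (1*36)*((3 - 1*5)*(3 + (3 - 1*5))) = 36*((3 - 5)*(3 + (3 - 5))) = 36*(-2*(3 - 2)) = 36*(-2*1) = 36*(-2) = -72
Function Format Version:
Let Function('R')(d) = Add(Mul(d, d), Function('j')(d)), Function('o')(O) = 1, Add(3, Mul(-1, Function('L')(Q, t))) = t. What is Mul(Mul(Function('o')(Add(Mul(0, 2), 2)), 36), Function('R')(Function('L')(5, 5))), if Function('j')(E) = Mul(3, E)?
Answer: -72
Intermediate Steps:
Function('L')(Q, t) = Add(3, Mul(-1, t))
Function('R')(d) = Add(Pow(d, 2), Mul(3, d)) (Function('R')(d) = Add(Mul(d, d), Mul(3, d)) = Add(Pow(d, 2), Mul(3, d)))
Mul(Mul(Function('o')(Add(Mul(0, 2), 2)), 36), Function('R')(Function('L')(5, 5))) = Mul(Mul(1, 36), Mul(Add(3, Mul(-1, 5)), Add(3, Add(3, Mul(-1, 5))))) = Mul(36, Mul(Add(3, -5), Add(3, Add(3, -5)))) = Mul(36, Mul(-2, Add(3, -2))) = Mul(36, Mul(-2, 1)) = Mul(36, -2) = -72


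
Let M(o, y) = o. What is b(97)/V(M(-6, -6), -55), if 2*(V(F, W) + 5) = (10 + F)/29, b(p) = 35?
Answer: -1015/143 ≈ -7.0979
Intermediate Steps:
V(F, W) = -140/29 + F/58 (V(F, W) = -5 + ((10 + F)/29)/2 = -5 + ((10 + F)*(1/29))/2 = -5 + (10/29 + F/29)/2 = -5 + (5/29 + F/58) = -140/29 + F/58)
b(97)/V(M(-6, -6), -55) = 35/(-140/29 + (1/58)*(-6)) = 35/(-140/29 - 3/29) = 35/(-143/29) = 35*(-29/143) = -1015/143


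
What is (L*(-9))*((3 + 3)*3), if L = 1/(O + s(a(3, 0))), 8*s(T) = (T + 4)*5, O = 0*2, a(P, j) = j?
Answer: -324/5 ≈ -64.800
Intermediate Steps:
O = 0
s(T) = 5/2 + 5*T/8 (s(T) = ((T + 4)*5)/8 = ((4 + T)*5)/8 = (20 + 5*T)/8 = 5/2 + 5*T/8)
L = ⅖ (L = 1/(0 + (5/2 + (5/8)*0)) = 1/(0 + (5/2 + 0)) = 1/(0 + 5/2) = 1/(5/2) = ⅖ ≈ 0.40000)
(L*(-9))*((3 + 3)*3) = ((⅖)*(-9))*((3 + 3)*3) = -108*3/5 = -18/5*18 = -324/5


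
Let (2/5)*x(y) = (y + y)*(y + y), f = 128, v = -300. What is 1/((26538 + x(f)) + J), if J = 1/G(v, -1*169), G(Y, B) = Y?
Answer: 300/57113399 ≈ 5.2527e-6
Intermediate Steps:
x(y) = 10*y² (x(y) = 5*((y + y)*(y + y))/2 = 5*((2*y)*(2*y))/2 = 5*(4*y²)/2 = 10*y²)
J = -1/300 (J = 1/(-300) = -1/300 ≈ -0.0033333)
1/((26538 + x(f)) + J) = 1/((26538 + 10*128²) - 1/300) = 1/((26538 + 10*16384) - 1/300) = 1/((26538 + 163840) - 1/300) = 1/(190378 - 1/300) = 1/(57113399/300) = 300/57113399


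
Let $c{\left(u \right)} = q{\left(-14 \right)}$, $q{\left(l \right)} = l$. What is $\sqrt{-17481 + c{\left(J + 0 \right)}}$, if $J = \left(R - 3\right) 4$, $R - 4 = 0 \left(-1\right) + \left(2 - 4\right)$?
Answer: $i \sqrt{17495} \approx 132.27 i$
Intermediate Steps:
$R = 2$ ($R = 4 + \left(0 \left(-1\right) + \left(2 - 4\right)\right) = 4 + \left(0 + \left(2 - 4\right)\right) = 4 + \left(0 - 2\right) = 4 - 2 = 2$)
$J = -4$ ($J = \left(2 - 3\right) 4 = \left(-1\right) 4 = -4$)
$c{\left(u \right)} = -14$
$\sqrt{-17481 + c{\left(J + 0 \right)}} = \sqrt{-17481 - 14} = \sqrt{-17495} = i \sqrt{17495}$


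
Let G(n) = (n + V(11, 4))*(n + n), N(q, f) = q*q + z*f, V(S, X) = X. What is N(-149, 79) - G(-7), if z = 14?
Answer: 23265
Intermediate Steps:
N(q, f) = q² + 14*f (N(q, f) = q*q + 14*f = q² + 14*f)
G(n) = 2*n*(4 + n) (G(n) = (n + 4)*(n + n) = (4 + n)*(2*n) = 2*n*(4 + n))
N(-149, 79) - G(-7) = ((-149)² + 14*79) - 2*(-7)*(4 - 7) = (22201 + 1106) - 2*(-7)*(-3) = 23307 - 1*42 = 23307 - 42 = 23265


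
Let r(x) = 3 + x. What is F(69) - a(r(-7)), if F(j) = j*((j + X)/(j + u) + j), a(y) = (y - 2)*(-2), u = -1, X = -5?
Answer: 81837/17 ≈ 4813.9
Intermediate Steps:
a(y) = 4 - 2*y (a(y) = (-2 + y)*(-2) = 4 - 2*y)
F(j) = j*(j + (-5 + j)/(-1 + j)) (F(j) = j*((j - 5)/(j - 1) + j) = j*((-5 + j)/(-1 + j) + j) = j*(j + (-5 + j)/(-1 + j)))
F(69) - a(r(-7)) = 69*(-5 + 69**2)/(-1 + 69) - (4 - 2*(3 - 7)) = 69*(-5 + 4761)/68 - (4 - 2*(-4)) = 69*(1/68)*4756 - (4 + 8) = 82041/17 - 1*12 = 82041/17 - 12 = 81837/17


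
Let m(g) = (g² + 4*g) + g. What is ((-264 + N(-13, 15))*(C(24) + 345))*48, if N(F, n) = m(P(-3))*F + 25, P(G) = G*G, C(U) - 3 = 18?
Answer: -32975136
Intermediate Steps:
C(U) = 21 (C(U) = 3 + 18 = 21)
P(G) = G²
m(g) = g² + 5*g
N(F, n) = 25 + 126*F (N(F, n) = ((-3)²*(5 + (-3)²))*F + 25 = (9*(5 + 9))*F + 25 = (9*14)*F + 25 = 126*F + 25 = 25 + 126*F)
((-264 + N(-13, 15))*(C(24) + 345))*48 = ((-264 + (25 + 126*(-13)))*(21 + 345))*48 = ((-264 + (25 - 1638))*366)*48 = ((-264 - 1613)*366)*48 = -1877*366*48 = -686982*48 = -32975136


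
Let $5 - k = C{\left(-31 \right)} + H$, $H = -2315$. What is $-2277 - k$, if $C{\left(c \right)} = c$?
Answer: $-4628$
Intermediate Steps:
$k = 2351$ ($k = 5 - \left(-31 - 2315\right) = 5 - -2346 = 5 + 2346 = 2351$)
$-2277 - k = -2277 - 2351 = -4628$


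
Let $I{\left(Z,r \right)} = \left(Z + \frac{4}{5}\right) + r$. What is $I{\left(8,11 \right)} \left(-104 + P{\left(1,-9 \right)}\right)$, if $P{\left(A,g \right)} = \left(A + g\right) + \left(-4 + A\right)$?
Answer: $-2277$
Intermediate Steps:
$I{\left(Z,r \right)} = \frac{4}{5} + Z + r$ ($I{\left(Z,r \right)} = \left(Z + 4 \cdot \frac{1}{5}\right) + r = \left(Z + \frac{4}{5}\right) + r = \left(\frac{4}{5} + Z\right) + r = \frac{4}{5} + Z + r$)
$P{\left(A,g \right)} = -4 + g + 2 A$
$I{\left(8,11 \right)} \left(-104 + P{\left(1,-9 \right)}\right) = \left(\frac{4}{5} + 8 + 11\right) \left(-104 - 11\right) = \frac{99 \left(-104 - 11\right)}{5} = \frac{99}{5} \left(-115\right) = -2277$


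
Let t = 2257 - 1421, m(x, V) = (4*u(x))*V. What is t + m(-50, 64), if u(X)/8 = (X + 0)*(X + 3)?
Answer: 4813636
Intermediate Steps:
u(X) = 8*X*(3 + X) (u(X) = 8*((X + 0)*(X + 3)) = 8*(X*(3 + X)) = 8*X*(3 + X))
m(x, V) = 32*V*x*(3 + x) (m(x, V) = (4*(8*x*(3 + x)))*V = (32*x*(3 + x))*V = 32*V*x*(3 + x))
t = 836
t + m(-50, 64) = 836 + 32*64*(-50)*(3 - 50) = 836 + 32*64*(-50)*(-47) = 836 + 4812800 = 4813636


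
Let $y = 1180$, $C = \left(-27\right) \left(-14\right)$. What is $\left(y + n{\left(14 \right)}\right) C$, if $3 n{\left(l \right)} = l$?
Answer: $447804$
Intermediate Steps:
$C = 378$
$n{\left(l \right)} = \frac{l}{3}$
$\left(y + n{\left(14 \right)}\right) C = \left(1180 + \frac{1}{3} \cdot 14\right) 378 = \left(1180 + \frac{14}{3}\right) 378 = \frac{3554}{3} \cdot 378 = 447804$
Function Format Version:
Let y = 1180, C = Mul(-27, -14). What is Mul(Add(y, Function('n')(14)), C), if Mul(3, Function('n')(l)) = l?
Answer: 447804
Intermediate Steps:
C = 378
Function('n')(l) = Mul(Rational(1, 3), l)
Mul(Add(y, Function('n')(14)), C) = Mul(Add(1180, Mul(Rational(1, 3), 14)), 378) = Mul(Add(1180, Rational(14, 3)), 378) = Mul(Rational(3554, 3), 378) = 447804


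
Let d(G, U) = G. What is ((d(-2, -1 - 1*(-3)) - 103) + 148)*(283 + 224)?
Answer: 21801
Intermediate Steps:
((d(-2, -1 - 1*(-3)) - 103) + 148)*(283 + 224) = ((-2 - 103) + 148)*(283 + 224) = (-105 + 148)*507 = 43*507 = 21801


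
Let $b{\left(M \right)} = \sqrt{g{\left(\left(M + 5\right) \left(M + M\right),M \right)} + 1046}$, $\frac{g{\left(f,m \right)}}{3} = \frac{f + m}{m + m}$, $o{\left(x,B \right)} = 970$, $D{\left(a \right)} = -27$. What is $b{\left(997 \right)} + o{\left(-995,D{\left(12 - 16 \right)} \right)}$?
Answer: $970 + \frac{11 \sqrt{134}}{2} \approx 1033.7$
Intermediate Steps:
$g{\left(f,m \right)} = \frac{3 \left(f + m\right)}{2 m}$ ($g{\left(f,m \right)} = 3 \frac{f + m}{m + m} = 3 \frac{f + m}{2 m} = \frac{3 \left(f + m\right)}{2 m}$)
$b{\left(M \right)} = \sqrt{1046 + \frac{3 \left(M + 2 M \left(5 + M\right)\right)}{2 M}}$ ($b{\left(M \right)} = \sqrt{\frac{3 \left(\left(M + 5\right) \left(M + M\right) + M\right)}{2 M} + 1046} = \sqrt{\frac{3 \left(\left(5 + M\right) 2 M + M\right)}{2 M} + 1046} = \sqrt{\frac{3 \left(2 M \left(5 + M\right) + M\right)}{2 M} + 1046} = \sqrt{\frac{3 \left(M + 2 M \left(5 + M\right)\right)}{2 M} + 1046} = \sqrt{1046 + \frac{3 \left(M + 2 M \left(5 + M\right)\right)}{2 M}}$)
$b{\left(997 \right)} + o{\left(-995,D{\left(12 - 16 \right)} \right)} = \frac{\sqrt{4250 + 12 \cdot 997}}{2} + 970 = \frac{\sqrt{4250 + 11964}}{2} + 970 = \frac{\sqrt{16214}}{2} + 970 = \frac{11 \sqrt{134}}{2} + 970 = 970 + \frac{11 \sqrt{134}}{2}$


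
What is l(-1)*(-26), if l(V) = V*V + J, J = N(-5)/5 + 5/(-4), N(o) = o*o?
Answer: -247/2 ≈ -123.50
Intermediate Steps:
N(o) = o²
J = 15/4 (J = (-5)²/5 + 5/(-4) = 25*(⅕) + 5*(-¼) = 5 - 5/4 = 15/4 ≈ 3.7500)
l(V) = 15/4 + V² (l(V) = V*V + 15/4 = V² + 15/4 = 15/4 + V²)
l(-1)*(-26) = (15/4 + (-1)²)*(-26) = (15/4 + 1)*(-26) = (19/4)*(-26) = -247/2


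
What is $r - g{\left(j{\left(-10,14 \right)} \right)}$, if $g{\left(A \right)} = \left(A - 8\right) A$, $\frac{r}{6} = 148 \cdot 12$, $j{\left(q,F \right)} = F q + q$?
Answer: $-13044$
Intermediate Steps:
$j{\left(q,F \right)} = q + F q$
$r = 10656$ ($r = 6 \cdot 148 \cdot 12 = 6 \cdot 1776 = 10656$)
$g{\left(A \right)} = A \left(-8 + A\right)$ ($g{\left(A \right)} = \left(A - 8\right) A = \left(-8 + A\right) A = A \left(-8 + A\right)$)
$r - g{\left(j{\left(-10,14 \right)} \right)} = 10656 - - 10 \left(1 + 14\right) \left(-8 - 10 \left(1 + 14\right)\right) = 10656 - \left(-10\right) 15 \left(-8 - 150\right) = 10656 - - 150 \left(-8 - 150\right) = 10656 - \left(-150\right) \left(-158\right) = 10656 - 23700 = -13044$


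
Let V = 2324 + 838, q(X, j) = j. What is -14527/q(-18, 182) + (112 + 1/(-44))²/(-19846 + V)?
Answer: -236821731963/2939320384 ≈ -80.570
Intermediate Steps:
V = 3162
-14527/q(-18, 182) + (112 + 1/(-44))²/(-19846 + V) = -14527/182 + (112 + 1/(-44))²/(-19846 + 3162) = -14527*1/182 + (112 - 1/44)²/(-16684) = -14527/182 + (4927/44)²*(-1/16684) = -14527/182 + (24275329/1936)*(-1/16684) = -14527/182 - 24275329/32300224 = -236821731963/2939320384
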